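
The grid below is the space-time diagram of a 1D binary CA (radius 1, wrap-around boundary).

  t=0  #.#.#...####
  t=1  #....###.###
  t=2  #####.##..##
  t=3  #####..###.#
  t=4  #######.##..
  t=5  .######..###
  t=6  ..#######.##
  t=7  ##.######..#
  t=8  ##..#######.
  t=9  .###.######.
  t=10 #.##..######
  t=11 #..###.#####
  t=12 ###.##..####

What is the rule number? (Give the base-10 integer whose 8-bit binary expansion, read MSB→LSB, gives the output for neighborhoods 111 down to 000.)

  ###|#  b7=1 t=0,i=9
  ##.|#  b6=1 t=0,i=0
  #.#|.  b5=0 t=0,i=1
  #..|#  b4=1 t=0,i=5
  .##|.  b3=0 t=0,i=8
  .#.|.  b2=0 t=0,i=2
  ..#|#  b1=1 t=0,i=7
  ...|#  b0=1 t=0,i=6
  bits 11010011 = 211

211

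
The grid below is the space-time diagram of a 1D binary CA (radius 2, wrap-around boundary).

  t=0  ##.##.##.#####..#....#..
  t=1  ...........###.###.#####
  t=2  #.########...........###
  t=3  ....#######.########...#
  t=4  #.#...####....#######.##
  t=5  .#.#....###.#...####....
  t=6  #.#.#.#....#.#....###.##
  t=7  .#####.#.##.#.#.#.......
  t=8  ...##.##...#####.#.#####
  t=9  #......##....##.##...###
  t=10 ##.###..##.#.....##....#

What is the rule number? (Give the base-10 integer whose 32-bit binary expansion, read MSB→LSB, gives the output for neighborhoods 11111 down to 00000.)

3576436503

  nb #####: next=#  (t=0,i=11, bit31=1)
  nb ####.: next=#  (t=0,i=12, bit30=1)
  nb ###.#: next=.  (t=1,i=13, bit29=0)
  nb ###..: next=#  (t=0,i=13, bit28=1)
  nb ##.##: next=.  (t=0,i=2, bit27=0)
  nb ##.#.: next=#  (t=4,i=1, bit26=1)
  nb ##..#: next=.  (t=0,i=14, bit25=0)
  nb ##...: next=#  (t=1,i=0, bit24=1)
  nb #.###: next=.  (t=0,i=9, bit23=0)
  nb #.##.: next=.  (t=0,i=3, bit22=0)
  nb #.#.#: next=#  (t=6,i=2, bit21=1)
  nb #.#..: next=.  (t=4,i=2, bit20=0)
  nb #..##: next=#  (t=0,i=23, bit19=1)
  nb #..#.: next=#  (t=0,i=15, bit18=1)
  nb #...#: next=.  (t=3,i=21, bit17=0)
  nb #....: next=.  (t=0,i=18, bit16=0)
  nb .####: next=.  (t=0,i=10, bit15=0)
  nb .###.: next=.  (t=1,i=12, bit14=0)
  nb .##.#: next=.  (t=0,i=1, bit13=0)
  nb .##..: next=#  (t=8,i=7, bit12=1)
  nb .#.##: next=.  (t=7,i=8, bit11=0)
  nb .#.#.: next=#  (t=5,i=2, bit10=1)
  nb .#..#: next=#  (t=0,i=22, bit9=1)
  nb .#...: next=#  (t=0,i=17, bit8=1)
  nb ..###: next=.  (t=1,i=11, bit7=0)
  nb ..##.: next=.  (t=0,i=0, bit6=0)
  nb ..#.#: next=.  (t=5,i=1, bit5=0)
  nb ..#..: next=#  (t=0,i=16, bit4=1)
  nb ...##: next=.  (t=1,i=10, bit3=0)
  nb ...#.: next=#  (t=0,i=20, bit2=1)
  nb ....#: next=#  (t=0,i=19, bit1=1)
  nb .....: next=#  (t=1,i=2, bit0=1)
  bits 11010101001011000001011100010111 = 3576436503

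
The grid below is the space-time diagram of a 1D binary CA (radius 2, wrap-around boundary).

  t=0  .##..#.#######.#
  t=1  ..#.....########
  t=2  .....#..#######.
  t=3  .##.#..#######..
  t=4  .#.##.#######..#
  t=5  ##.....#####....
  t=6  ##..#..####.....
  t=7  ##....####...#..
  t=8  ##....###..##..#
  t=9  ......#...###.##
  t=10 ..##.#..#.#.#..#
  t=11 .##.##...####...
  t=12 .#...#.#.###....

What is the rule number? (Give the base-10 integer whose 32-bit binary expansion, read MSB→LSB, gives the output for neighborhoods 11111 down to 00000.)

  #####|#  b31=1 t=0,i=9
  ####.|#  b30=1 t=0,i=12
  ###.#|#  b29=1 t=0,i=13
  ###..|.  b28=0 t=1,i=15
  ##.##|.  b27=0 t=4,i=5
  ##.#.|#  b26=1 t=0,i=14
  ##..#|.  b25=0 t=0,i=3
  ##...|.  b24=0 t=2,i=15
  #.###|.  b23=0 t=0,i=7
  #.##.|.  b22=0 t=0,i=1
  #.#.#|#  b21=1 t=0,i=15
  #.#..|#  b20=1 t=3,i=4
  #..##|#  b19=1 t=2,i=7
  #..#.|.  b18=0 t=0,i=4
  #...#|#  b17=1 t=3,i=15
  #....|.  b16=0 t=1,i=4
  .####|#  b15=1 t=0,i=8
  .###.|.  b14=0 t=8,i=0
  .##.#|.  b13=0 t=3,i=2
  .##..|#  b12=1 t=0,i=2
  .#.##|.  b11=0 t=0,i=0
  .#.#.|#  b10=1 t=4,i=0
  .#..#|.  b9=0 t=2,i=6
  .#...|.  b8=0 t=1,i=3
  ..###|#  b7=1 t=1,i=8
  ..##.|#  b6=1 t=3,i=1
  ..#.#|.  b5=0 t=0,i=5
  ..#..|.  b4=0 t=1,i=2
  ...##|.  b3=0 t=1,i=7
  ...#.|#  b2=1 t=2,i=4
  ....#|.  b1=0 t=1,i=6
  .....|#  b0=1 t=1,i=5
  bits 11100100001110101001010011000101 = 3829044421

3829044421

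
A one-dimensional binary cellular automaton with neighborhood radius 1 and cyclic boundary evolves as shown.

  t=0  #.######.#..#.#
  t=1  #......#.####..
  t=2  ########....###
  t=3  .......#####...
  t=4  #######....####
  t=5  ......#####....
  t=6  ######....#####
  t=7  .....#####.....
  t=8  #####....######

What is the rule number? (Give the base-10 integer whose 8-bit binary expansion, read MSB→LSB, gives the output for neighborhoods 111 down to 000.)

  ###|.  b7=0 t=0,i=3
  ##.|#  b6=1 t=0,i=0
  #.#|.  b5=0 t=0,i=1
  #..|#  b4=1 t=0,i=10
  .##|.  b3=0 t=0,i=2
  .#.|#  b2=1 t=0,i=9
  ..#|#  b1=1 t=0,i=11
  ...|#  b0=1 t=1,i=2
  bits 01010111 = 87

87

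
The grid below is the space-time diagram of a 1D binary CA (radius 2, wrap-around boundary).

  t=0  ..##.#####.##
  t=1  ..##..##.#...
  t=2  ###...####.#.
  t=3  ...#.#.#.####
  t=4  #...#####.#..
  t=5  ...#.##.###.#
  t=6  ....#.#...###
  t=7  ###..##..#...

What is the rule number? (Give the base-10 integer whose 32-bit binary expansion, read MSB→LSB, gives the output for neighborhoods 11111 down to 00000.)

  ##### -> #   bit 31 = 1  t=0,i=7
  ####. -> .   bit 30 = 0  t=0,i=8
  ###.# -> #   bit 29 = 1  t=0,i=9
  ###.. -> .   bit 28 = 0  t=2,i=2
  ##.## -> .   bit 27 = 0  t=0,i=4
  ##.#. -> #   bit 26 = 1  t=1,i=8
  ##..# -> .   bit 25 = 0  t=0,i=0
  ##... -> #   bit 24 = 1  t=2,i=3
  #.### -> .   bit 23 = 0  t=0,i=5
  #.##. -> .   bit 22 = 0  t=0,i=11
  #.#.# -> #   bit 21 = 1  t=2,i=11
  #.#.. -> #   bit 20 = 1  t=1,i=9
  #..## -> .   bit 19 = 0  t=0,i=1
  #..#. -> #   bit 18 = 1  t=4,i=12
  #...# -> .   bit 17 = 0  t=2,i=4
  #.... -> #   bit 16 = 1  t=1,i=11
  .#### -> #   bit 15 = 1  t=0,i=6
  .###. -> .   bit 14 = 0  t=2,i=1
  .##.# -> #   bit 13 = 1  t=0,i=3
  .##.. -> .   bit 12 = 0  t=0,i=12
  .#.## -> #   bit 11 = 1  t=2,i=12
  .#.#. -> #   bit 10 = 1  t=3,i=4
  .#..# -> .   bit 9 = 0  t=4,i=11
  .#... -> .   bit 8 = 0  t=1,i=10
  ..### -> .   bit 7 = 0  t=2,i=6
  ..##. -> #   bit 6 = 1  t=0,i=2
  ..#.# -> .   bit 5 = 0  t=3,i=3
  ..#.. -> .   bit 4 = 0  t=4,i=0
  ...## -> #   bit 3 = 1  t=1,i=1
  ...#. -> .   bit 2 = 0  t=3,i=2
  ....# -> #   bit 1 = 1  t=1,i=0
  ..... -> .   bit 0 = 0  t=1,i=12
  bits 10100101001101011010110001001010 = 2771758154

2771758154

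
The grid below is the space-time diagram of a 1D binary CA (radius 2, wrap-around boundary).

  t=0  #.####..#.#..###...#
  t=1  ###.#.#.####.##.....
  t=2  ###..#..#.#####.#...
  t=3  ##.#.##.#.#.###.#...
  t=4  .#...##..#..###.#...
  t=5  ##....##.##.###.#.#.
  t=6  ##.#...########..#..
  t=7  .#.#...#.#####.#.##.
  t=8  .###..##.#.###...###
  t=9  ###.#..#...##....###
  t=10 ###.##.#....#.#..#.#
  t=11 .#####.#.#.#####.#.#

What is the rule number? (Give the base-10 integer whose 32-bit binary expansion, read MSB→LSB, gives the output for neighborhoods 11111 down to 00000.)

3939595956

  #####|#  b31=1 t=2,i=12
  ####.|#  b30=1 t=0,i=4
  ###.#|#  b29=1 t=1,i=2
  ###..|.  b28=0 t=0,i=5
  ##.##|#  b27=1 t=0,i=1
  ##.#.|.  b26=0 t=1,i=3
  ##..#|#  b25=1 t=0,i=6
  ##...|.  b24=0 t=0,i=16
  #.###|#  b23=1 t=0,i=2
  #.##.|#  b22=1 t=1,i=13
  #.#.#|.  b21=0 t=1,i=4
  #.#..|#  b20=1 t=0,i=10
  #..##|.  b19=0 t=0,i=12
  #..#.|.  b18=0 t=0,i=7
  #...#|.  b17=0 t=0,i=17
  #....|#  b16=1 t=1,i=16
  .####|.  b15=0 t=0,i=3
  .###.|#  b14=1 t=0,i=14
  .##.#|#  b13=1 t=0,i=0
  .##..|#  b12=1 t=1,i=14
  .#.##|.  b11=0 t=1,i=7
  .#.#.|#  b10=1 t=0,i=9
  .#..#|#  b9=1 t=0,i=11
  .#...|.  b8=0 t=2,i=17
  ..###|#  b7=1 t=0,i=13
  ..##.|.  b6=0 t=0,i=19
  ..#.#|#  b5=1 t=0,i=8
  ..#..|#  b4=1 t=2,i=5
  ...##|.  b3=0 t=0,i=18
  ...#.|#  b2=1 t=4,i=0
  ....#|.  b1=0 t=1,i=18
  .....|.  b0=0 t=1,i=17
  bits 11101010110100010111011010110100 = 3939595956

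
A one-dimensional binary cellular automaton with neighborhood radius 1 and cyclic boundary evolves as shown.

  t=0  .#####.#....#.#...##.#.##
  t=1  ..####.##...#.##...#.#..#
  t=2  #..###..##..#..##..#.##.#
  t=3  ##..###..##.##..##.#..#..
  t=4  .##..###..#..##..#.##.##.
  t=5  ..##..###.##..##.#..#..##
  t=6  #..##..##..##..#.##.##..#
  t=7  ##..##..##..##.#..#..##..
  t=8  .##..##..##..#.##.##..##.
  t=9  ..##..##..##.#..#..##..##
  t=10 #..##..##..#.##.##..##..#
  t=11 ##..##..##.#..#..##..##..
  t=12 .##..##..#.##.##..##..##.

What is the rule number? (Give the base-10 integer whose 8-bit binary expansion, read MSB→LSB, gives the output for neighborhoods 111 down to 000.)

212

  nb ###: next=#  (t=0,i=2, bit7=1)
  nb ##.: next=#  (t=0,i=5, bit6=1)
  nb #.#: next=.  (t=0,i=0, bit5=0)
  nb #..: next=#  (t=0,i=8, bit4=1)
  nb .##: next=.  (t=0,i=1, bit3=0)
  nb .#.: next=#  (t=0,i=7, bit2=1)
  nb ..#: next=.  (t=0,i=11, bit1=0)
  nb ...: next=.  (t=0,i=9, bit0=0)
  bits 11010100 = 212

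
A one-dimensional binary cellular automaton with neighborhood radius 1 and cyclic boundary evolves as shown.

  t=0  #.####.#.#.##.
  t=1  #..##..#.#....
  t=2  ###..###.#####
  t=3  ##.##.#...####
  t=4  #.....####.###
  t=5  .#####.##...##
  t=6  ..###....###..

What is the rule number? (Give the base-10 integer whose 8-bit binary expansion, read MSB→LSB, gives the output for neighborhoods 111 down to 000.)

  [7] ### => #  t=0,i=3
  [6] ##. => .  t=0,i=5
  [5] #.# => .  t=0,i=1
  [4] #.. => #  t=1,i=1
  [3] .## => .  t=0,i=2
  [2] .#. => #  t=0,i=0
  [1] ..# => #  t=1,i=2
  [0] ... => #  t=1,i=11
  bits 10010111 = 151

151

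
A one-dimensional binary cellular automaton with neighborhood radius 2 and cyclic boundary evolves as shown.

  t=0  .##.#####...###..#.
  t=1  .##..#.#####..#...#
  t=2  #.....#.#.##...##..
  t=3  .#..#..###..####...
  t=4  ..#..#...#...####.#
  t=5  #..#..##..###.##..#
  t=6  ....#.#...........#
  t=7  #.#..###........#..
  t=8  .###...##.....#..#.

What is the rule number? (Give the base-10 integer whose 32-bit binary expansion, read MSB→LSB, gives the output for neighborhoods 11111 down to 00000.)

1362276170

  [31] ##### => .  t=0,i=6
  [30] ####. => #  t=0,i=7
  [29] ###.# => .  t=4,i=16
  [28] ###.. => #  t=0,i=8
  [27] ##.## => .  t=0,i=3
  [26] ##.#. => .  t=4,i=17
  [25] ##..# => .  t=0,i=15
  [24] ##... => #  t=0,i=9
  [23] #.### => .  t=0,i=4
  [22] #.##. => .  t=1,i=1
  [21] #.#.# => #  t=2,i=8
  [20] #.#.. => #  t=4,i=18
  [19] #..## => .  t=0,i=0
  [18] #..#. => .  t=0,i=16
  [17] #...# => #  t=0,i=10
  [16] #.... => .  t=2,i=2
  [15] .#### => #  t=0,i=5
  [14] .###. => .  t=0,i=13
  [13] .##.# => #  t=0,i=2
  [12] .##.. => .  t=1,i=2
  [11] .#.## => #  t=1,i=0
  [10] .#.#. => #  t=2,i=7
  [9] .#..# => #  t=0,i=18
  [8] .#... => #  t=1,i=15
  [7] ..### => .  t=0,i=12
  [6] ..##. => #  t=0,i=1
  [5] ..#.# => .  t=1,i=5
  [4] ..#.. => .  t=0,i=17
  [3] ...## => #  t=0,i=11
  [2] ...#. => .  t=1,i=17
  [1] ....# => #  t=2,i=4
  [0] ..... => .  t=2,i=3
  bits 01010001001100101010111101001010 = 1362276170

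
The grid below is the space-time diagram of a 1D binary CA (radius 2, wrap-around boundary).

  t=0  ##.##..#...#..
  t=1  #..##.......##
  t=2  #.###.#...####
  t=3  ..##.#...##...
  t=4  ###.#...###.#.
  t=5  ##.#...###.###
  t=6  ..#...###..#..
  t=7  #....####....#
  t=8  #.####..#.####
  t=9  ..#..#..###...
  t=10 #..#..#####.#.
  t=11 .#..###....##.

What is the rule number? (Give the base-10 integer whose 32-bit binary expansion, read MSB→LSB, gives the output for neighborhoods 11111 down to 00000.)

  #####|.  b31=0 t=2,i=12
  ####.|.  b30=0 t=2,i=13
  ###.#|.  b29=0 t=2,i=0
  ###..|#  b28=1 t=1,i=0
  ##.##|.  b27=0 t=0,i=2
  ##.#.|#  b26=1 t=2,i=5
  ##..#|.  b25=0 t=0,i=5
  ##...|.  b24=0 t=1,i=5
  #.###|#  b23=1 t=2,i=2
  #.##.|#  b22=1 t=0,i=3
  #.#.#|#  b21=1 t=4,i=12
  #.#..|.  b20=0 t=2,i=6
  #..##|#  b19=1 t=0,i=13
  #..#.|.  b18=0 t=0,i=6
  #...#|.  b17=0 t=0,i=9
  #....|#  b16=1 t=1,i=6
  .####|.  b15=0 t=2,i=11
  .###.|#  b14=1 t=1,i=13
  .##.#|.  b13=0 t=0,i=1
  .##..|#  b12=1 t=0,i=4
  .#.##|#  b11=1 t=4,i=13
  .#.#.|.  b10=0 t=10,i=13
  .#..#|#  b9=1 t=0,i=12
  .#...|.  b8=0 t=0,i=8
  ..###|#  b7=1 t=1,i=12
  ..##.|#  b6=1 t=0,i=0
  ..#.#|#  b5=1 t=8,i=8
  ..#..|.  b4=0 t=0,i=7
  ...##|#  b3=1 t=1,i=11
  ...#.|.  b2=0 t=0,i=10
  ....#|#  b1=1 t=1,i=10
  .....|.  b0=0 t=1,i=7
  bits 00010100111010010101101011101010 = 350837482

350837482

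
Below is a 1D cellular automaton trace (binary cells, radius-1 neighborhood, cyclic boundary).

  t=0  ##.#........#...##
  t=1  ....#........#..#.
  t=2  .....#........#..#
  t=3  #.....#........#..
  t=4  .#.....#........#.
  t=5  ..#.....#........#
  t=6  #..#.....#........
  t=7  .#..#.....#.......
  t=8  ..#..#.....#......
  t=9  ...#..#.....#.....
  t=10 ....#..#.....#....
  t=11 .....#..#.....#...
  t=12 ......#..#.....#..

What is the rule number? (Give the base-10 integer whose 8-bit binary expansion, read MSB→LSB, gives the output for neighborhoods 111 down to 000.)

24

  nb ###: next=.  (t=0,i=0, bit7=0)
  nb ##.: next=.  (t=0,i=1, bit6=0)
  nb #.#: next=.  (t=0,i=2, bit5=0)
  nb #..: next=#  (t=0,i=4, bit4=1)
  nb .##: next=#  (t=0,i=16, bit3=1)
  nb .#.: next=.  (t=0,i=3, bit2=0)
  nb ..#: next=.  (t=0,i=11, bit1=0)
  nb ...: next=.  (t=0,i=5, bit0=0)
  bits 00011000 = 24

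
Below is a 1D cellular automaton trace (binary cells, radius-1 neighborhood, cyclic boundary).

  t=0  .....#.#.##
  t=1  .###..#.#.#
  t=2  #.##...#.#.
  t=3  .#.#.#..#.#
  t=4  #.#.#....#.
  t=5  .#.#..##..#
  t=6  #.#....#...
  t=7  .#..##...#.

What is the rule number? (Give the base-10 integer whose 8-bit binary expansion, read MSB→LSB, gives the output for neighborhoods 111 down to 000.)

225

  nb ###: next=#  (t=1,i=2, bit7=1)
  nb ##.: next=#  (t=0,i=10, bit6=1)
  nb #.#: next=#  (t=0,i=6, bit5=1)
  nb #..: next=.  (t=0,i=0, bit4=0)
  nb .##: next=.  (t=0,i=9, bit3=0)
  nb .#.: next=.  (t=0,i=5, bit2=0)
  nb ..#: next=.  (t=0,i=4, bit1=0)
  nb ...: next=#  (t=0,i=1, bit0=1)
  bits 11100001 = 225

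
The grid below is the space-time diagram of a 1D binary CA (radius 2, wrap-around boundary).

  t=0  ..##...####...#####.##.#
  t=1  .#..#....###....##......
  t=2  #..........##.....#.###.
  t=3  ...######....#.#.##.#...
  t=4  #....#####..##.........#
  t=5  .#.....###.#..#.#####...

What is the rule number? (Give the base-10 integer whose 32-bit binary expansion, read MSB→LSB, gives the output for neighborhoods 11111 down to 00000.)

  nb #####: next=#  (t=0,i=16, bit31=1)
  nb ####.: next=#  (t=0,i=9, bit30=1)
  nb ###.#: next=.  (t=0,i=18, bit29=0)
  nb ###..: next=#  (t=0,i=10, bit28=1)
  nb ##.##: next=.  (t=0,i=19, bit27=0)
  nb ##.#.: next=.  (t=0,i=22, bit26=0)
  nb ##..#: next=.  (t=4,i=10, bit25=0)
  nb ##...: next=#  (t=0,i=4, bit24=1)
  nb #.###: next=#  (t=2,i=20, bit23=1)
  nb #.##.: next=.  (t=0,i=20, bit22=0)
  nb #.#.#: next=.  (t=3,i=15, bit21=0)
  nb #.#..: next=.  (t=0,i=23, bit20=0)
  nb #..##: next=#  (t=0,i=1, bit19=1)
  nb #..#.: next=.  (t=1,i=3, bit18=0)
  nb #...#: next=.  (t=0,i=5, bit17=0)
  nb #....: next=.  (t=1,i=6, bit16=0)
  nb .####: next=.  (t=0,i=8, bit15=0)
  nb .###.: next=.  (t=1,i=10, bit14=0)
  nb .##.#: next=.  (t=0,i=21, bit13=0)
  nb .##..: next=.  (t=0,i=3, bit12=0)
  nb .#.##: next=.  (t=2,i=19, bit11=0)
  nb .#.#.: next=.  (t=3,i=14, bit10=0)
  nb .#..#: next=.  (t=0,i=0, bit9=0)
  nb .#...: next=.  (t=1,i=5, bit8=0)
  nb ..###: next=.  (t=0,i=7, bit7=0)
  nb ..##.: next=.  (t=0,i=2, bit6=0)
  nb ..#.#: next=#  (t=2,i=18, bit5=1)
  nb ..#..: next=.  (t=1,i=1, bit4=0)
  nb ...##: next=.  (t=0,i=6, bit3=0)
  nb ...#.: next=#  (t=1,i=0, bit2=1)
  nb ....#: next=.  (t=1,i=7, bit1=0)
  nb .....: next=#  (t=1,i=20, bit0=1)
  bits 11010001100010000000000000100101 = 3515351077

3515351077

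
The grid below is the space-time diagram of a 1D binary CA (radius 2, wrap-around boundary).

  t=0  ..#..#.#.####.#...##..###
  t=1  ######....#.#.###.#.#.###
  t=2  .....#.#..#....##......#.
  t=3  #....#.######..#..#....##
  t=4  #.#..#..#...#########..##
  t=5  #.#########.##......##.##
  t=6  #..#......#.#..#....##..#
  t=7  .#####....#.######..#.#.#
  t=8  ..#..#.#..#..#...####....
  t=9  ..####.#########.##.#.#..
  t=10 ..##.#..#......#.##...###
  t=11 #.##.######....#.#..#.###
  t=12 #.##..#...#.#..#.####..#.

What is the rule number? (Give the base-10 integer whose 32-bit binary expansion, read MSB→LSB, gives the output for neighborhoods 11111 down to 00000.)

  nb #####: next=.  (t=1,i=0, bit31=0)
  nb ####.: next=.  (t=0,i=11, bit30=0)
  nb ###.#: next=#  (t=0,i=12, bit29=1)
  nb ###..: next=#  (t=0,i=24, bit28=1)
  nb ##.##: next=.  (t=5,i=1, bit27=0)
  nb ##.#.: next=.  (t=0,i=13, bit26=0)
  nb ##..#: next=#  (t=0,i=0, bit25=1)
  nb ##...: next=.  (t=1,i=6, bit24=0)
  nb #.###: next=.  (t=0,i=9, bit23=0)
  nb #.##.: next=#  (t=5,i=12, bit22=1)
  nb #.#.#: next=.  (t=0,i=7, bit21=0)
  nb #.#..: next=#  (t=0,i=14, bit20=1)
  nb #..##: next=.  (t=0,i=21, bit19=0)
  nb #..#.: next=#  (t=0,i=1, bit18=1)
  nb #...#: next=#  (t=0,i=16, bit17=1)
  nb #....: next=#  (t=1,i=7, bit16=1)
  nb .####: next=#  (t=0,i=10, bit15=1)
  nb .###.: next=#  (t=0,i=23, bit14=1)
  nb .##.#: next=#  (t=5,i=21, bit13=1)
  nb .##..: next=.  (t=0,i=19, bit12=0)
  nb .#.##: next=.  (t=0,i=8, bit11=0)
  nb .#.#.: next=.  (t=0,i=6, bit10=0)
  nb .#..#: next=#  (t=0,i=3, bit9=1)
  nb .#...: next=#  (t=0,i=15, bit8=1)
  nb ..###: next=#  (t=0,i=22, bit7=1)
  nb ..##.: next=#  (t=0,i=18, bit6=1)
  nb ..#.#: next=#  (t=0,i=5, bit5=1)
  nb ..#..: next=#  (t=0,i=2, bit4=1)
  nb ...##: next=.  (t=0,i=17, bit3=0)
  nb ...#.: next=.  (t=1,i=9, bit2=0)
  nb ....#: next=.  (t=1,i=8, bit1=0)
  nb .....: next=.  (t=2,i=1, bit0=0)
  bits 00110010010101111110001111110000 = 844620784

844620784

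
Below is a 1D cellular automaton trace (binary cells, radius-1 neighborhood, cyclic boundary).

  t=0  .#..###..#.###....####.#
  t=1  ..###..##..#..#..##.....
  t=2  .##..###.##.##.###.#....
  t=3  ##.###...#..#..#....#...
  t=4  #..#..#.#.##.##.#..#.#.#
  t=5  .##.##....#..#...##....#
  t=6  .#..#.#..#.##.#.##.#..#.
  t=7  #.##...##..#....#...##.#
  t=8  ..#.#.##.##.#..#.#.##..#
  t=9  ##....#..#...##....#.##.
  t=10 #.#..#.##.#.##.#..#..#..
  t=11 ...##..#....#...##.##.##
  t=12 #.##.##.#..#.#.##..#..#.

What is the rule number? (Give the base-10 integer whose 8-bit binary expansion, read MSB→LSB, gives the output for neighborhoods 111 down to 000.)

  [7] ### => .  t=0,i=5
  [6] ##. => .  t=0,i=6
  [5] #.# => .  t=0,i=0
  [4] #.. => #  t=0,i=2
  [3] .## => #  t=0,i=4
  [2] .#. => .  t=0,i=1
  [1] ..# => #  t=0,i=3
  [0] ... => .  t=0,i=15
  bits 00011010 = 26

26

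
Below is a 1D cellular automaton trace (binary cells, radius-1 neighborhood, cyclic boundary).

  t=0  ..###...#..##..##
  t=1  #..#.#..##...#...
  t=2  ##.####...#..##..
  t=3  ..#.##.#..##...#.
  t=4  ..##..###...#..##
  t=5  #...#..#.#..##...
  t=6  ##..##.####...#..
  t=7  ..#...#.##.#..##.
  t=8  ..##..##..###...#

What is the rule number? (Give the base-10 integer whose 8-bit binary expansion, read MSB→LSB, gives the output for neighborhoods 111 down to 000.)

  ### -> #   bit 7 = 1  t=0,i=3
  ##. -> .   bit 6 = 0  t=0,i=4
  #.# -> #   bit 5 = 1  t=1,i=4
  #.. -> #   bit 4 = 1  t=0,i=0
  .## -> .   bit 3 = 0  t=0,i=2
  .#. -> #   bit 2 = 1  t=0,i=8
  ..# -> .   bit 1 = 0  t=0,i=1
  ... -> .   bit 0 = 0  t=0,i=6
  bits 10110100 = 180

180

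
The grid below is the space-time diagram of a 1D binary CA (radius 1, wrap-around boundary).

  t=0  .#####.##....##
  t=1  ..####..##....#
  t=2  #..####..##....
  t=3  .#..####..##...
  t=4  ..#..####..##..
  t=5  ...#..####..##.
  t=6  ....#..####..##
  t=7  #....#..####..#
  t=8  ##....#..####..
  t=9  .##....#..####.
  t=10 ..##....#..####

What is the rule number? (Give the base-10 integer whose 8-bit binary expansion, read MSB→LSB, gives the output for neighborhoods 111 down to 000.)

208

  ###|#  b7=1 t=0,i=2
  ##.|#  b6=1 t=0,i=5
  #.#|.  b5=0 t=0,i=0
  #..|#  b4=1 t=0,i=9
  .##|.  b3=0 t=0,i=1
  .#.|.  b2=0 t=1,i=14
  ..#|.  b1=0 t=0,i=12
  ...|.  b0=0 t=0,i=10
  bits 11010000 = 208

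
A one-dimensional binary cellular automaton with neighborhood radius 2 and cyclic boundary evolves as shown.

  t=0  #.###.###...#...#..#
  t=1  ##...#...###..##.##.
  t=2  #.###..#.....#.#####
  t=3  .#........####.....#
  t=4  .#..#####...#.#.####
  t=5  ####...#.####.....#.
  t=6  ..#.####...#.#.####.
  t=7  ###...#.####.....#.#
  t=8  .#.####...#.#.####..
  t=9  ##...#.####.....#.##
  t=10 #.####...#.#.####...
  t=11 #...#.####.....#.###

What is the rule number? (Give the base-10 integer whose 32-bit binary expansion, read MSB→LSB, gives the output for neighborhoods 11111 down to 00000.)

  #####|.  b31=0 t=2,i=17
  ####.|#  b30=1 t=2,i=19
  ###.#|.  b29=0 t=0,i=4
  ###..|.  b28=0 t=0,i=8
  ##.##|#  b27=1 t=0,i=1
  ##.#.|#  b26=1 t=4,i=0
  ##..#|.  b25=0 t=1,i=12
  ##...|#  b24=1 t=0,i=9
  #.###|.  b23=0 t=0,i=2
  #.##.|#  b22=1 t=1,i=0
  #.#.#|.  b21=0 t=4,i=14
  #.#..|#  b20=1 t=3,i=1
  #..##|#  b19=1 t=0,i=18
  #..#.|.  b18=0 t=2,i=6
  #...#|#  b17=1 t=0,i=10
  #....|.  b16=0 t=2,i=9
  .####|.  b15=0 t=2,i=16
  .###.|.  b14=0 t=0,i=3
  .##.#|#  b13=1 t=0,i=0
  .##..|.  b12=0 t=1,i=1
  .#.##|.  b11=0 t=2,i=14
  .#.#.|.  b10=0 t=3,i=0
  .#..#|#  b9=1 t=0,i=17
  .#...|.  b8=0 t=0,i=13
  ..###|.  b7=0 t=1,i=9
  ..##.|.  b6=0 t=0,i=19
  ..#.#|#  b5=1 t=2,i=13
  ..#..|.  b4=0 t=0,i=12
  ...##|.  b3=0 t=1,i=8
  ...#.|#  b2=1 t=0,i=11
  ....#|#  b1=1 t=2,i=11
  .....|#  b0=1 t=2,i=10
  bits 01001101010110100010001000100111 = 1297752615

1297752615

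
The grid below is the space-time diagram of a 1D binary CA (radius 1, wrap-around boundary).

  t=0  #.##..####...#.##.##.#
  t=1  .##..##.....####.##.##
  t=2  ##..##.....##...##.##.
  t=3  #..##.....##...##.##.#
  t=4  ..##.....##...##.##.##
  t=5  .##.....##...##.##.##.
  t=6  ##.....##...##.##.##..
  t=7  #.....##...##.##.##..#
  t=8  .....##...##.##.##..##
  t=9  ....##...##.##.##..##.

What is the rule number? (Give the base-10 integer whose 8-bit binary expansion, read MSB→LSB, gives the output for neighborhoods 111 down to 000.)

46

  ### -> .   bit 7 = 0  t=0,i=7
  ##. -> .   bit 6 = 0  t=0,i=0
  #.# -> #   bit 5 = 1  t=0,i=1
  #.. -> .   bit 4 = 0  t=0,i=4
  .## -> #   bit 3 = 1  t=0,i=2
  .#. -> #   bit 2 = 1  t=0,i=13
  ..# -> #   bit 1 = 1  t=0,i=5
  ... -> .   bit 0 = 0  t=0,i=11
  bits 00101110 = 46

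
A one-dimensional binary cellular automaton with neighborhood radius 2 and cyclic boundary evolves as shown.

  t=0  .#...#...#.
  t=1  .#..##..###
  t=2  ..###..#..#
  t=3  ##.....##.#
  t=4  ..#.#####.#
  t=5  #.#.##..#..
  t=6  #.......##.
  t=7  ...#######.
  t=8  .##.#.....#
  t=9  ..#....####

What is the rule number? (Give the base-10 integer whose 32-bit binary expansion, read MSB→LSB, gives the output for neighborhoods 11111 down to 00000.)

  ##### -> .   bit 31 = 0  t=4,i=6
  ####. -> .   bit 30 = 0  t=4,i=7
  ###.# -> #   bit 29 = 1  t=1,i=10
  ###.. -> .   bit 28 = 0  t=2,i=4
  ##.## -> .   bit 27 = 0  t=3,i=9
  ##.#. -> .   bit 26 = 0  t=1,i=0
  ##..# -> .   bit 25 = 0  t=1,i=6
  ##... -> #   bit 24 = 1  t=3,i=2
  #.### -> #   bit 23 = 1  t=3,i=10
  #.##. -> .   bit 22 = 0  t=5,i=4
  #.#.# -> .   bit 21 = 0  t=5,i=2
  #.#.. -> .   bit 20 = 0  t=1,i=1
  #..## -> #   bit 19 = 1  t=1,i=3
  #..#. -> .   bit 18 = 0  t=0,i=0
  #...# -> .   bit 17 = 0  t=0,i=3
  #.... -> .   bit 16 = 0  t=3,i=3
  .#### -> #   bit 15 = 1  t=4,i=5
  .###. -> .   bit 14 = 0  t=1,i=9
  .##.# -> #   bit 13 = 1  t=3,i=8
  .##.. -> .   bit 12 = 0  t=1,i=5
  .#.## -> .   bit 11 = 0  t=4,i=3
  .#.#. -> .   bit 10 = 0  t=5,i=1
  .#..# -> #   bit 9 = 1  t=0,i=10
  .#... -> .   bit 8 = 0  t=0,i=2
  ..### -> .   bit 7 = 0  t=1,i=8
  ..##. -> #   bit 6 = 1  t=1,i=4
  ..#.# -> #   bit 5 = 1  t=4,i=2
  ..#.. -> #   bit 4 = 1  t=0,i=1
  ...## -> #   bit 3 = 1  t=3,i=6
  ...#. -> #   bit 2 = 1  t=0,i=4
  ....# -> #   bit 1 = 1  t=3,i=5
  ..... -> #   bit 0 = 1  t=3,i=4
  bits 00100001100010001010001001111111 = 562602623

562602623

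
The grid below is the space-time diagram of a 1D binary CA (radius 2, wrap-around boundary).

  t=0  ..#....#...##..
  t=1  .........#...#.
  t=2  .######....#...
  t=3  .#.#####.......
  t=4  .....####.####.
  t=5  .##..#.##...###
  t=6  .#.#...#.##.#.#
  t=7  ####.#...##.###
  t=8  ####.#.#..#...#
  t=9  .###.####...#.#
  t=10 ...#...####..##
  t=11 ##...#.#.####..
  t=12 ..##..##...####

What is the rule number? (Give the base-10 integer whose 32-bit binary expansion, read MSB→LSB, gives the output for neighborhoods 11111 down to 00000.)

4084868737

  [31] ##### => #  t=2,i=3
  [30] ####. => #  t=2,i=5
  [29] ###.# => #  t=4,i=8
  [28] ###.. => #  t=2,i=6
  [27] ##.## => .  t=4,i=9
  [26] ##.#. => .  t=6,i=11
  [25] ##..# => #  t=5,i=3
  [24] ##... => #  t=0,i=13
  [23] #.### => .  t=3,i=3
  [22] #.##. => #  t=5,i=1
  [21] #.#.# => #  t=6,i=1
  [20] #.#.. => #  t=6,i=3
  [19] #..## => #  t=10,i=12
  [18] #..#. => .  t=5,i=4
  [17] #...# => #  t=0,i=9
  [16] #.... => .  t=0,i=4
  [15] .#### => .  t=2,i=2
  [14] .###. => .  t=5,i=13
  [13] .##.# => #  t=6,i=10
  [12] .##.. => .  t=0,i=12
  [11] .#.## => .  t=3,i=2
  [10] .#.#. => #  t=6,i=0
  [9] .#..# => #  t=8,i=8
  [8] .#... => .  t=0,i=3
  [7] ..### => #  t=2,i=1
  [6] ..##. => .  t=0,i=11
  [5] ..#.# => .  t=3,i=1
  [4] ..#.. => .  t=0,i=2
  [3] ...## => .  t=0,i=10
  [2] ...#. => .  t=0,i=1
  [1] ....# => .  t=0,i=0
  [0] ..... => #  t=1,i=1
  bits 11110011011110100010011010000001 = 4084868737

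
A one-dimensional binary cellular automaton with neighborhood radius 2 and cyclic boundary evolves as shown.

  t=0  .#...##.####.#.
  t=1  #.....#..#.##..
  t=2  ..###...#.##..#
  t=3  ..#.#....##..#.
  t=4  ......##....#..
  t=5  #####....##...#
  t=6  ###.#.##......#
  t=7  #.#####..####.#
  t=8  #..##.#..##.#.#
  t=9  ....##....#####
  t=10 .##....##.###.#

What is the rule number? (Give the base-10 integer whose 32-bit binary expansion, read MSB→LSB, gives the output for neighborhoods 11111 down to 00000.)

3026561155

  nb #####: next=#  (t=5,i=1, bit31=1)
  nb ####.: next=.  (t=0,i=10, bit30=0)
  nb ###.#: next=#  (t=0,i=11, bit29=1)
  nb ###..: next=#  (t=2,i=4, bit28=1)
  nb ##.##: next=.  (t=0,i=7, bit27=0)
  nb ##.#.: next=#  (t=0,i=12, bit26=1)
  nb ##..#: next=.  (t=1,i=13, bit25=0)
  nb ##...: next=.  (t=2,i=5, bit24=0)
  nb #.###: next=.  (t=0,i=8, bit23=0)
  nb #.##.: next=#  (t=1,i=11, bit22=1)
  nb #.#.#: next=#  (t=6,i=4, bit21=1)
  nb #.#..: next=.  (t=0,i=13, bit20=0)
  nb #..##: next=.  (t=2,i=1, bit19=0)
  nb #..#.: next=#  (t=0,i=0, bit18=1)
  nb #...#: next=.  (t=0,i=3, bit17=0)
  nb #....: next=#  (t=1,i=2, bit16=1)
  nb .####: next=#  (t=0,i=9, bit15=1)
  nb .###.: next=.  (t=2,i=3, bit14=0)
  nb .##.#: next=#  (t=0,i=6, bit13=1)
  nb .##..: next=.  (t=1,i=12, bit12=0)
  nb .#.##: next=#  (t=1,i=10, bit11=1)
  nb .#.#.: next=.  (t=3,i=3, bit10=0)
  nb .#..#: next=.  (t=0,i=14, bit9=0)
  nb .#...: next=.  (t=0,i=2, bit8=0)
  nb ..###: next=#  (t=2,i=2, bit7=1)
  nb ..##.: next=.  (t=0,i=5, bit6=0)
  nb ..#.#: next=.  (t=1,i=9, bit5=0)
  nb ..#..: next=.  (t=0,i=1, bit4=0)
  nb ...##: next=.  (t=0,i=4, bit3=0)
  nb ...#.: next=.  (t=1,i=5, bit2=0)
  nb ....#: next=#  (t=1,i=4, bit1=1)
  nb .....: next=#  (t=1,i=3, bit0=1)
  bits 10110100011001011010100010000011 = 3026561155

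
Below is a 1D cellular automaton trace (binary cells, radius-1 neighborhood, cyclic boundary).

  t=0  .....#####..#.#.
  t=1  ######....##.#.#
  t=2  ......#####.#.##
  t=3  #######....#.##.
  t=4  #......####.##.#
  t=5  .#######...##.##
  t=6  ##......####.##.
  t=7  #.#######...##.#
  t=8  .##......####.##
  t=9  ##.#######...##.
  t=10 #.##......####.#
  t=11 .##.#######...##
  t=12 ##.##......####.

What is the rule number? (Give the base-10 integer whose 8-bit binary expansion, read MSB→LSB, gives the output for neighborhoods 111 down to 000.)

59

  ### -> .   bit 7 = 0  t=0,i=6
  ##. -> .   bit 6 = 0  t=0,i=9
  #.# -> #   bit 5 = 1  t=0,i=13
  #.. -> #   bit 4 = 1  t=0,i=10
  .## -> #   bit 3 = 1  t=0,i=5
  .#. -> .   bit 2 = 0  t=0,i=12
  ..# -> #   bit 1 = 1  t=0,i=4
  ... -> #   bit 0 = 1  t=0,i=0
  bits 00111011 = 59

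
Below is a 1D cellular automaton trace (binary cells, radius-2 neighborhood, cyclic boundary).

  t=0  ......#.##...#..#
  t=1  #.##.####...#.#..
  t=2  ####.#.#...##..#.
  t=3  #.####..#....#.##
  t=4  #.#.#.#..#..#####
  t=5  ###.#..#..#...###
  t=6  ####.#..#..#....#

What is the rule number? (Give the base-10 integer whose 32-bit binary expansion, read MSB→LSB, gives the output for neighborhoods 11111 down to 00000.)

3873467173

  [31] ##### => #  t=4,i=14
  [30] ####. => #  t=1,i=7
  [29] ###.# => #  t=2,i=3
  [28] ###.. => .  t=1,i=8
  [27] ##.## => .  t=1,i=4
  [26] ##.#. => #  t=2,i=4
  [25] ##..# => #  t=2,i=13
  [24] ##... => .  t=0,i=10
  [23] #.### => #  t=1,i=5
  [22] #.##. => #  t=0,i=8
  [21] #.#.# => #  t=2,i=5
  [20] #.#.. => .  t=1,i=14
  [19] #..## => .  t=4,i=11
  [18] #..#. => .  t=0,i=15
  [17] #...# => .  t=0,i=11
  [16] #.... => .  t=0,i=1
  [15] .#### => .  t=1,i=6
  [14] .###. => #  t=3,i=16
  [13] .##.# => #  t=1,i=3
  [12] .##.. => .  t=0,i=9
  [11] .#.## => #  t=0,i=7
  [10] .#.#. => .  t=1,i=13
  [9] .#..# => #  t=0,i=14
  [8] .#... => #  t=0,i=0
  [7] ..### => .  t=4,i=12
  [6] ..##. => .  t=2,i=11
  [5] ..#.# => #  t=0,i=6
  [4] ..#.. => .  t=0,i=13
  [3] ...## => .  t=2,i=10
  [2] ...#. => #  t=0,i=5
  [1] ....# => .  t=0,i=4
  [0] ..... => #  t=0,i=2
  bits 11100110111000000110101100100101 = 3873467173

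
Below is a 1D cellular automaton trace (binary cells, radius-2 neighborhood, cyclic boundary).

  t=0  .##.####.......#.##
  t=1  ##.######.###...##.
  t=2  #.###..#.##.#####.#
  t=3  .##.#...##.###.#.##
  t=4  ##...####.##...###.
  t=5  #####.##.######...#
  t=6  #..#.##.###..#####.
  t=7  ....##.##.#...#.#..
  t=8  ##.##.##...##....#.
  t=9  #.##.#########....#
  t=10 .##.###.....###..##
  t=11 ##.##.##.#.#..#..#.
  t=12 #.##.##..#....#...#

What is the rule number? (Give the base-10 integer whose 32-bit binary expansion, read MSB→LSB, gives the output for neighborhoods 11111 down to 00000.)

  #####|.  b31=0 t=1,i=5
  ####.|#  b30=1 t=0,i=6
  ###.#|.  b29=0 t=1,i=8
  ###..|#  b28=1 t=0,i=7
  ##.##|#  b27=1 t=0,i=0
  ##.#.|.  b26=0 t=3,i=3
  ##..#|.  b25=0 t=2,i=5
  ##...|#  b24=1 t=0,i=8
  #.###|#  b23=1 t=0,i=4
  #.##.|#  b22=1 t=0,i=1
  #.#.#|#  b21=1 t=3,i=15
  #.#..|.  b20=0 t=3,i=4
  #..##|.  b19=0 t=6,i=12
  #..#.|.  b18=0 t=2,i=6
  #...#|#  b17=1 t=1,i=14
  #....|.  b16=0 t=0,i=9
  .####|#  b15=1 t=0,i=5
  .###.|.  b14=0 t=1,i=11
  .##.#|.  b13=0 t=0,i=2
  .##..|#  b12=1 t=4,i=1
  .#.##|#  b11=1 t=0,i=16
  .#.#.|.  b10=0 t=7,i=15
  .#..#|.  b9=0 t=6,i=1
  .#...|#  b8=1 t=3,i=5
  ..###|.  b7=0 t=4,i=5
  ..##.|#  b6=1 t=1,i=16
  ..#.#|.  b5=0 t=0,i=15
  ..#..|#  b4=1 t=11,i=14
  ...##|#  b3=1 t=1,i=15
  ...#.|.  b2=0 t=0,i=14
  ....#|.  b1=0 t=0,i=13
  .....|#  b0=1 t=0,i=10
  bits 01011001111000101001100101011001 = 1508022617

1508022617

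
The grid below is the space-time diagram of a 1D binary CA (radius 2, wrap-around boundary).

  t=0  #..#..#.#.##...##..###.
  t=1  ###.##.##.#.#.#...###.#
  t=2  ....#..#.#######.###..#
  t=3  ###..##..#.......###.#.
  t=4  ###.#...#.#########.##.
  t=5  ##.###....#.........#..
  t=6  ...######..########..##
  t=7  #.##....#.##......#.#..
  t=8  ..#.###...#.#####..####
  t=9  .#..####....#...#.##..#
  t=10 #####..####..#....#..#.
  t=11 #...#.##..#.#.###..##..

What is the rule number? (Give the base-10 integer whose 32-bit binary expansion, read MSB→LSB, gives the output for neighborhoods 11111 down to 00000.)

368920459

  nb #####: next=.  (t=2,i=11, bit31=0)
  nb ####.: next=.  (t=1,i=1, bit30=0)
  nb ###.#: next=.  (t=0,i=21, bit29=0)
  nb ###..: next=#  (t=2,i=19, bit28=1)
  nb ##.##: next=.  (t=1,i=3, bit27=0)
  nb ##.#.: next=#  (t=0,i=22, bit26=1)
  nb ##..#: next=.  (t=0,i=17, bit25=0)
  nb ##...: next=#  (t=0,i=12, bit24=1)
  nb #.###: next=#  (t=1,i=22, bit23=1)
  nb #.##.: next=#  (t=0,i=10, bit22=1)
  nb #.#.#: next=#  (t=0,i=8, bit21=1)
  nb #.#..: next=#  (t=0,i=0, bit20=1)
  nb #..##: next=#  (t=0,i=18, bit19=1)
  nb #..#.: next=#  (t=0,i=2, bit18=1)
  nb #...#: next=.  (t=0,i=13, bit17=0)
  nb #....: next=#  (t=2,i=1, bit16=1)
  nb .####: next=.  (t=1,i=0, bit15=0)
  nb .###.: next=#  (t=0,i=20, bit14=1)
  nb .##.#: next=.  (t=1,i=5, bit13=0)
  nb .##..: next=.  (t=0,i=11, bit12=0)
  nb .#.##: next=.  (t=0,i=9, bit11=0)
  nb .#.#.: next=#  (t=0,i=7, bit10=1)
  nb .#..#: next=#  (t=0,i=1, bit9=1)
  nb .#...: next=#  (t=1,i=15, bit8=1)
  nb ..###: next=#  (t=0,i=19, bit7=1)
  nb ..##.: next=.  (t=0,i=15, bit6=0)
  nb ..#.#: next=.  (t=0,i=6, bit5=0)
  nb ..#..: next=.  (t=0,i=3, bit4=0)
  nb ...##: next=#  (t=0,i=14, bit3=1)
  nb ...#.: next=.  (t=2,i=3, bit2=0)
  nb ....#: next=#  (t=2,i=2, bit1=1)
  nb .....: next=#  (t=3,i=12, bit0=1)
  bits 00010101111111010100011110001011 = 368920459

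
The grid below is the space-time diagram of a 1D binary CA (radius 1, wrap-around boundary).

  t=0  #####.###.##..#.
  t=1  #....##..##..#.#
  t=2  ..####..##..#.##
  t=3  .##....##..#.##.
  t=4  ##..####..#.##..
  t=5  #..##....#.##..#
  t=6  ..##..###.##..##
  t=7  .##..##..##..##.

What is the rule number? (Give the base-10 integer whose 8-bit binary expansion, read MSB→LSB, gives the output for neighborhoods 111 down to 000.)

  ### -> .   bit 7 = 0  t=0,i=1
  ##. -> .   bit 6 = 0  t=0,i=4
  #.# -> #   bit 5 = 1  t=0,i=5
  #.. -> .   bit 4 = 0  t=0,i=12
  .## -> #   bit 3 = 1  t=0,i=0
  .#. -> .   bit 2 = 0  t=0,i=14
  ..# -> #   bit 1 = 1  t=0,i=13
  ... -> #   bit 0 = 1  t=1,i=2
  bits 00101011 = 43

43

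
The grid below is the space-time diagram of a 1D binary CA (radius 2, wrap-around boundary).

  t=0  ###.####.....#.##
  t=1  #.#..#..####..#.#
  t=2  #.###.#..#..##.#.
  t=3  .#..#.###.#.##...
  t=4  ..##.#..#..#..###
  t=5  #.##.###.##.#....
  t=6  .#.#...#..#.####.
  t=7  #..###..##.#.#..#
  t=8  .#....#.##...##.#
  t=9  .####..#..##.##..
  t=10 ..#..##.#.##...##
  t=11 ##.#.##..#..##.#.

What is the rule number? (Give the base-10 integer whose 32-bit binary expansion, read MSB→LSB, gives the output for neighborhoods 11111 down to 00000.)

2736237379

  #####|#  b31=1 t=0,i=0
  ####.|.  b30=0 t=0,i=1
  ###.#|#  b29=1 t=0,i=2
  ###..|.  b28=0 t=0,i=7
  ##.##|.  b27=0 t=0,i=3
  ##.#.|.  b26=0 t=1,i=1
  ##..#|#  b25=1 t=1,i=12
  ##...|#  b24=1 t=0,i=8
  #.###|.  b23=0 t=0,i=4
  #.##.|.  b22=0 t=1,i=16
  #.#.#|.  b21=0 t=2,i=0
  #.#..|#  b20=1 t=1,i=2
  #..##|.  b19=0 t=1,i=7
  #..#.|#  b18=1 t=1,i=4
  #...#|#  b17=1 t=6,i=5
  #....|#  b16=1 t=0,i=9
  .####|#  b15=1 t=0,i=5
  .###.|.  b14=0 t=2,i=3
  .##.#|#  b13=1 t=1,i=0
  .##..|.  b12=0 t=3,i=13
  .#.##|#  b11=1 t=0,i=14
  .#.#.|.  b10=0 t=2,i=16
  .#..#|#  b9=1 t=1,i=3
  .#...|#  b8=1 t=5,i=13
  ..###|.  b7=0 t=1,i=8
  ..##.|#  b6=1 t=2,i=12
  ..#.#|.  b5=0 t=0,i=13
  ..#..|.  b4=0 t=1,i=5
  ...##|.  b3=0 t=8,i=12
  ...#.|.  b2=0 t=0,i=12
  ....#|#  b1=1 t=0,i=11
  .....|#  b0=1 t=0,i=10
  bits 10100011000101111010101101000011 = 2736237379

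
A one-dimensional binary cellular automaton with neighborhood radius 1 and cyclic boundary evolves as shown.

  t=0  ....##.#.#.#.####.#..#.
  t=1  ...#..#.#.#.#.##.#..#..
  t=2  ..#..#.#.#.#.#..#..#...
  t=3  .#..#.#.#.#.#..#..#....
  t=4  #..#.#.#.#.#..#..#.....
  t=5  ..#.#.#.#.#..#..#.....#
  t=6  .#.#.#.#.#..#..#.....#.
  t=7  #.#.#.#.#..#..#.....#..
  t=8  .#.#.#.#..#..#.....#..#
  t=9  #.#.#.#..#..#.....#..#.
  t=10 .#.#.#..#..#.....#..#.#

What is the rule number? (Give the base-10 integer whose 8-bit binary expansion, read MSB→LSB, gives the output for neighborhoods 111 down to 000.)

  [7] ### => #  t=0,i=14
  [6] ##. => .  t=0,i=5
  [5] #.# => #  t=0,i=6
  [4] #.. => .  t=0,i=19
  [3] .## => .  t=0,i=4
  [2] .#. => .  t=0,i=7
  [1] ..# => #  t=0,i=3
  [0] ... => .  t=0,i=0
  bits 10100010 = 162

162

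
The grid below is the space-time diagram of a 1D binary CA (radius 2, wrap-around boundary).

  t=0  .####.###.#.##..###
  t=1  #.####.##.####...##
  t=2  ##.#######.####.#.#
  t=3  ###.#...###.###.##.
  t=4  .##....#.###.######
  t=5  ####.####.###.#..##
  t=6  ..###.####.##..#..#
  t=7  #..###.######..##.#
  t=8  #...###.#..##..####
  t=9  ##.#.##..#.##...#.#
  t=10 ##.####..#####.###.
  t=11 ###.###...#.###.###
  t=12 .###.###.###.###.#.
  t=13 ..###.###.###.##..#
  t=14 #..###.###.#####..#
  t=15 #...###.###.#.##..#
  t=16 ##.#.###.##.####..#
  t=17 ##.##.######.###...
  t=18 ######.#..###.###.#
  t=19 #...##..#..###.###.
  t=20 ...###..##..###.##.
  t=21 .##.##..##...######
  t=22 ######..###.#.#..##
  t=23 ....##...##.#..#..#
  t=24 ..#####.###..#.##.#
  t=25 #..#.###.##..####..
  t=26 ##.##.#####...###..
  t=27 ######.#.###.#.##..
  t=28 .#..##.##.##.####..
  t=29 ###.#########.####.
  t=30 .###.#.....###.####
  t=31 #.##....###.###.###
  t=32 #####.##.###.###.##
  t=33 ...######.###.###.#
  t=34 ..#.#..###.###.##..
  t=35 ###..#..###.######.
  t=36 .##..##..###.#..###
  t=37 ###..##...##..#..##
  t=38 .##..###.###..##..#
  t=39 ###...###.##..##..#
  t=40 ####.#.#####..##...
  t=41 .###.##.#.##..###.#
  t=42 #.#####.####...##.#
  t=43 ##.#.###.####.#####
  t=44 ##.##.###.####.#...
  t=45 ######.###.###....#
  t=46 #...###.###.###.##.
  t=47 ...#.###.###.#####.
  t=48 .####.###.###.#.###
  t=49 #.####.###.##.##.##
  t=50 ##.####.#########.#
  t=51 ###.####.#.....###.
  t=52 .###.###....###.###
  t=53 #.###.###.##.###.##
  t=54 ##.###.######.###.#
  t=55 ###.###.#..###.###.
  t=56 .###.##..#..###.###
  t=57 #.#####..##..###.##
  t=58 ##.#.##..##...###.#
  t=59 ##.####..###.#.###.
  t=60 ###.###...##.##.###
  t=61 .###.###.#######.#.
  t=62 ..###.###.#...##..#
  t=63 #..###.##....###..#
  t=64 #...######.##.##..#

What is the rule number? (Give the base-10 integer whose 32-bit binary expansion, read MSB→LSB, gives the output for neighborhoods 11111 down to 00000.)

  nb #####: next=.  (t=2,i=5, bit31=0)
  nb ####.: next=#  (t=0,i=3, bit30=1)
  nb ###.#: next=#  (t=0,i=4, bit29=1)
  nb ###..: next=#  (t=1,i=13, bit28=1)
  nb ##.##: next=#  (t=0,i=0, bit27=1)
  nb ##.#.: next=.  (t=0,i=9, bit26=0)
  nb ##..#: next=.  (t=0,i=14, bit25=0)
  nb ##...: next=#  (t=1,i=14, bit24=1)
  nb #.###: next=.  (t=0,i=1, bit23=0)
  nb #.##.: next=#  (t=0,i=12, bit22=1)
  nb #.#.#: next=#  (t=0,i=10, bit21=1)
  nb #.#..: next=.  (t=3,i=4, bit20=0)
  nb #..##: next=.  (t=0,i=15, bit19=0)
  nb #..#.: next=.  (t=6,i=14, bit18=0)
  nb #...#: next=.  (t=1,i=15, bit17=0)
  nb #....: next=.  (t=4,i=4, bit16=0)
  nb .####: next=#  (t=0,i=2, bit15=1)
  nb .###.: next=#  (t=0,i=7, bit14=1)
  nb .##.#: next=#  (t=1,i=8, bit13=1)
  nb .##..: next=#  (t=0,i=13, bit12=1)
  nb .#.##: next=#  (t=0,i=11, bit11=1)
  nb .#.#.: next=.  (t=22,i=13, bit10=0)
  nb .#..#: next=#  (t=5,i=15, bit9=1)
  nb .#...: next=.  (t=3,i=5, bit8=0)
  nb ..###: next=.  (t=0,i=16, bit7=0)
  nb ..##.: next=#  (t=7,i=15, bit6=1)
  nb ..#.#: next=#  (t=4,i=7, bit5=1)
  nb ..#..: next=#  (t=6,i=15, bit4=1)
  nb ...##: next=#  (t=1,i=16, bit3=1)
  nb ...#.: next=#  (t=4,i=6, bit2=1)
  nb ....#: next=#  (t=4,i=5, bit1=1)
  nb .....: next=#  (t=30,i=8, bit0=1)
  bits 01111001011000001111101001111111 = 2036398719

2036398719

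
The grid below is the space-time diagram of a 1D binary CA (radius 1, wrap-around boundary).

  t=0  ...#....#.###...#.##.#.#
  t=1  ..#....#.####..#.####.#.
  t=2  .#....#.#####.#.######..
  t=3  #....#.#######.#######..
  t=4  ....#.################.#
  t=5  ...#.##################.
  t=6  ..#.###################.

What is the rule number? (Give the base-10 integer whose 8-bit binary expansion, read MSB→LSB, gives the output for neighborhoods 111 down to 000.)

234

  nb ###: next=#  (t=0,i=11, bit7=1)
  nb ##.: next=#  (t=0,i=12, bit6=1)
  nb #.#: next=#  (t=0,i=9, bit5=1)
  nb #..: next=.  (t=0,i=0, bit4=0)
  nb .##: next=#  (t=0,i=10, bit3=1)
  nb .#.: next=.  (t=0,i=3, bit2=0)
  nb ..#: next=#  (t=0,i=2, bit1=1)
  nb ...: next=.  (t=0,i=1, bit0=0)
  bits 11101010 = 234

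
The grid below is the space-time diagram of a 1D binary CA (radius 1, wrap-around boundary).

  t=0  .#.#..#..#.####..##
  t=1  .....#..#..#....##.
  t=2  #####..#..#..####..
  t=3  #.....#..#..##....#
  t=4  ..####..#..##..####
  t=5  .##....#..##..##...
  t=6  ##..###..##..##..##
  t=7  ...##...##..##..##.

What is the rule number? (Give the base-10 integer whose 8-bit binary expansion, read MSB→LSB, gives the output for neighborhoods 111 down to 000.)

11

  [7] ### => .  t=0,i=12
  [6] ##. => .  t=0,i=14
  [5] #.# => .  t=0,i=0
  [4] #.. => .  t=0,i=4
  [3] .## => #  t=0,i=11
  [2] .#. => .  t=0,i=1
  [1] ..# => #  t=0,i=5
  [0] ... => #  t=1,i=0
  bits 00001011 = 11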